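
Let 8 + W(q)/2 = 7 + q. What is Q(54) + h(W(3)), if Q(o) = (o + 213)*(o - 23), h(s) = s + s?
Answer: 8285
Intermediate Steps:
W(q) = -2 + 2*q (W(q) = -16 + 2*(7 + q) = -16 + (14 + 2*q) = -2 + 2*q)
h(s) = 2*s
Q(o) = (-23 + o)*(213 + o) (Q(o) = (213 + o)*(-23 + o) = (-23 + o)*(213 + o))
Q(54) + h(W(3)) = (-4899 + 54² + 190*54) + 2*(-2 + 2*3) = (-4899 + 2916 + 10260) + 2*(-2 + 6) = 8277 + 2*4 = 8277 + 8 = 8285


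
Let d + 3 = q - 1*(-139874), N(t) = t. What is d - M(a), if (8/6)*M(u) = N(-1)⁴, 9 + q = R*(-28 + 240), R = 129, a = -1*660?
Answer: 668837/4 ≈ 1.6721e+5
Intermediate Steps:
a = -660
q = 27339 (q = -9 + 129*(-28 + 240) = -9 + 129*212 = -9 + 27348 = 27339)
M(u) = ¾ (M(u) = (¾)*(-1)⁴ = (¾)*1 = ¾)
d = 167210 (d = -3 + (27339 - 1*(-139874)) = -3 + (27339 + 139874) = -3 + 167213 = 167210)
d - M(a) = 167210 - 1*¾ = 167210 - ¾ = 668837/4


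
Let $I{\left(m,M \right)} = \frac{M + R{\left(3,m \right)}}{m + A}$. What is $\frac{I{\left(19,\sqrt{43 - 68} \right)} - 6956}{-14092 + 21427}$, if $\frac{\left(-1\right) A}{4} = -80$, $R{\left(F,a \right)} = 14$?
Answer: $- \frac{471614}{497313} + \frac{i}{497313} \approx -0.94832 + 2.0108 \cdot 10^{-6} i$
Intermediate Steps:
$A = 320$ ($A = \left(-4\right) \left(-80\right) = 320$)
$I{\left(m,M \right)} = \frac{14 + M}{320 + m}$ ($I{\left(m,M \right)} = \frac{M + 14}{m + 320} = \frac{14 + M}{320 + m}$)
$\frac{I{\left(19,\sqrt{43 - 68} \right)} - 6956}{-14092 + 21427} = \frac{\frac{14 + \sqrt{43 - 68}}{320 + 19} - 6956}{-14092 + 21427} = \frac{\frac{14 + \sqrt{-25}}{339} - 6956}{7335} = \left(\frac{14 + 5 i}{339} - 6956\right) \frac{1}{7335} = \left(\left(\frac{14}{339} + \frac{5 i}{339}\right) - 6956\right) \frac{1}{7335} = \left(- \frac{2358070}{339} + \frac{5 i}{339}\right) \frac{1}{7335} = - \frac{471614}{497313} + \frac{i}{497313}$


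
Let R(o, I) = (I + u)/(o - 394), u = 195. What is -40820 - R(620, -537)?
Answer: -4612489/113 ≈ -40819.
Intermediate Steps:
R(o, I) = (195 + I)/(-394 + o) (R(o, I) = (I + 195)/(o - 394) = (195 + I)/(-394 + o))
-40820 - R(620, -537) = -40820 - (195 - 537)/(-394 + 620) = -40820 - (-342)/226 = -40820 - 1*(-171/113) = -40820 + 171/113 = -4612489/113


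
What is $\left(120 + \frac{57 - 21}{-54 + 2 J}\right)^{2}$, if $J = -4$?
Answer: $\frac{13704804}{961} \approx 14261.0$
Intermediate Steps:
$\left(120 + \frac{57 - 21}{-54 + 2 J}\right)^{2} = \left(120 + \frac{57 - 21}{-54 + 2 \left(-4\right)}\right)^{2} = \left(120 + \frac{36}{-54 - 8}\right)^{2} = \left(120 + \frac{36}{-62}\right)^{2} = \left(120 + 36 \left(- \frac{1}{62}\right)\right)^{2} = \left(120 - \frac{18}{31}\right)^{2} = \left(\frac{3702}{31}\right)^{2} = \frac{13704804}{961}$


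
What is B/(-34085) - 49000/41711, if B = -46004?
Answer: 248707844/1421719435 ≈ 0.17493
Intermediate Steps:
B/(-34085) - 49000/41711 = -46004/(-34085) - 49000/41711 = -46004*(-1/34085) - 49000*1/41711 = 46004/34085 - 49000/41711 = 248707844/1421719435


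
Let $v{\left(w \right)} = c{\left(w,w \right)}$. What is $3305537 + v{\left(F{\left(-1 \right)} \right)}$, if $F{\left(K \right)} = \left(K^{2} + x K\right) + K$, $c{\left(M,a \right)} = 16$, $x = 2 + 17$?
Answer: $3305553$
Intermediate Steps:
$x = 19$
$F{\left(K \right)} = K^{2} + 20 K$ ($F{\left(K \right)} = \left(K^{2} + 19 K\right) + K = K^{2} + 20 K$)
$v{\left(w \right)} = 16$
$3305537 + v{\left(F{\left(-1 \right)} \right)} = 3305537 + 16 = 3305553$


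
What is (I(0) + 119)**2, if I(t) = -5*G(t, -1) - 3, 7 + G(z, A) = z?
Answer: 22801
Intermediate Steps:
G(z, A) = -7 + z
I(t) = 32 - 5*t (I(t) = -5*(-7 + t) - 3 = (35 - 5*t) - 3 = 32 - 5*t)
(I(0) + 119)**2 = ((32 - 5*0) + 119)**2 = ((32 + 0) + 119)**2 = (32 + 119)**2 = 151**2 = 22801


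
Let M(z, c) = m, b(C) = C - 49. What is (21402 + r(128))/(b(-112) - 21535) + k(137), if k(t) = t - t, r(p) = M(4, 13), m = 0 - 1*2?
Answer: -2675/2712 ≈ -0.98636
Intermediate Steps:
m = -2 (m = 0 - 2 = -2)
b(C) = -49 + C
M(z, c) = -2
r(p) = -2
k(t) = 0
(21402 + r(128))/(b(-112) - 21535) + k(137) = (21402 - 2)/((-49 - 112) - 21535) + 0 = 21400/(-161 - 21535) + 0 = 21400/(-21696) + 0 = 21400*(-1/21696) + 0 = -2675/2712 + 0 = -2675/2712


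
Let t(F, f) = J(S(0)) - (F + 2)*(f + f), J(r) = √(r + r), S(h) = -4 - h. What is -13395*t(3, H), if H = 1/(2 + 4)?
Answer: 22325 - 26790*I*√2 ≈ 22325.0 - 37887.0*I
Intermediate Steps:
H = ⅙ (H = 1/6 = ⅙ ≈ 0.16667)
J(r) = √2*√r (J(r) = √(2*r) = √2*√r)
t(F, f) = -2*f*(2 + F) + 2*I*√2 (t(F, f) = √2*√(-4 - 1*0) - (F + 2)*(f + f) = √2*√(-4 + 0) - (2 + F)*2*f = √2*√(-4) - 2*f*(2 + F) = √2*(2*I) - 2*f*(2 + F) = 2*I*√2 - 2*f*(2 + F) = -2*f*(2 + F) + 2*I*√2)
-13395*t(3, H) = -13395*(-4*⅙ - 2*3*⅙ + 2*I*√2) = -13395*(-⅔ - 1 + 2*I*√2) = -13395*(-5/3 + 2*I*√2) = 22325 - 26790*I*√2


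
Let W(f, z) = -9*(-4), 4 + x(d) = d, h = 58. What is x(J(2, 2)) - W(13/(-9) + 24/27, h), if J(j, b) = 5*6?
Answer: -10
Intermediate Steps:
J(j, b) = 30
x(d) = -4 + d
W(f, z) = 36
x(J(2, 2)) - W(13/(-9) + 24/27, h) = (-4 + 30) - 1*36 = 26 - 36 = -10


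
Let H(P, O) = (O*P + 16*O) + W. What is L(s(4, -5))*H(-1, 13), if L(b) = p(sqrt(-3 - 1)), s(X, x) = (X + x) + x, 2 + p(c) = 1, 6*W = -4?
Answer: -583/3 ≈ -194.33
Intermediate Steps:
W = -2/3 (W = (1/6)*(-4) = -2/3 ≈ -0.66667)
p(c) = -1 (p(c) = -2 + 1 = -1)
s(X, x) = X + 2*x
H(P, O) = -2/3 + 16*O + O*P (H(P, O) = (O*P + 16*O) - 2/3 = (16*O + O*P) - 2/3 = -2/3 + 16*O + O*P)
L(b) = -1
L(s(4, -5))*H(-1, 13) = -(-2/3 + 16*13 + 13*(-1)) = -(-2/3 + 208 - 13) = -1*583/3 = -583/3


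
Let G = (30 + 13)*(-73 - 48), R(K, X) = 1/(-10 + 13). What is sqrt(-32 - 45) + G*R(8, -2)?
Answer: -5203/3 + I*sqrt(77) ≈ -1734.3 + 8.775*I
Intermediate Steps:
R(K, X) = 1/3
G = -5203 (G = 43*(-121) = -5203)
sqrt(-32 - 45) + G*R(8, -2) = sqrt(-32 - 45) - 5203*1/3 = sqrt(-77) - 5203/3 = I*sqrt(77) - 5203/3 = -5203/3 + I*sqrt(77)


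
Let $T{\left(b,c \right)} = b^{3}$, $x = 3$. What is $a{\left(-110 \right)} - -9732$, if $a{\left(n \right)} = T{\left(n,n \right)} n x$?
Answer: $439239732$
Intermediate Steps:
$a{\left(n \right)} = 3 n^{4}$ ($a{\left(n \right)} = n^{3} n 3 = n^{4} \cdot 3 = 3 n^{4}$)
$a{\left(-110 \right)} - -9732 = 3 \left(-110\right)^{4} - -9732 = 3 \cdot 146410000 + 9732 = 439230000 + 9732 = 439239732$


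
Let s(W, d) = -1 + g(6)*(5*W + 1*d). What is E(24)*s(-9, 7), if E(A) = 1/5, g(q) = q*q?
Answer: -1369/5 ≈ -273.80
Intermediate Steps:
g(q) = q²
s(W, d) = -1 + 36*d + 180*W (s(W, d) = -1 + 6²*(5*W + 1*d) = -1 + 36*(5*W + d) = -1 + 36*(d + 5*W) = -1 + (36*d + 180*W) = -1 + 36*d + 180*W)
E(A) = ⅕
E(24)*s(-9, 7) = (-1 + 36*7 + 180*(-9))/5 = (-1 + 252 - 1620)/5 = (⅕)*(-1369) = -1369/5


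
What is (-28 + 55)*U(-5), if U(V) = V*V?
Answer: 675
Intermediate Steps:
U(V) = V²
(-28 + 55)*U(-5) = (-28 + 55)*(-5)² = 27*25 = 675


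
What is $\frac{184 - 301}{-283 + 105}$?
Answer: $\frac{117}{178} \approx 0.6573$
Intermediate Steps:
$\frac{184 - 301}{-283 + 105} = - \frac{117}{-178} = \left(-117\right) \left(- \frac{1}{178}\right) = \frac{117}{178}$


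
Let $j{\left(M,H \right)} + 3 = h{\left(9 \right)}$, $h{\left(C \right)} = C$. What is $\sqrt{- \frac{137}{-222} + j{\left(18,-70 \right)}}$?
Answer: $\frac{\sqrt{326118}}{222} \approx 2.5724$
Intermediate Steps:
$j{\left(M,H \right)} = 6$ ($j{\left(M,H \right)} = -3 + 9 = 6$)
$\sqrt{- \frac{137}{-222} + j{\left(18,-70 \right)}} = \sqrt{- \frac{137}{-222} + 6} = \sqrt{\left(-137\right) \left(- \frac{1}{222}\right) + 6} = \sqrt{\frac{137}{222} + 6} = \sqrt{\frac{1469}{222}} = \frac{\sqrt{326118}}{222}$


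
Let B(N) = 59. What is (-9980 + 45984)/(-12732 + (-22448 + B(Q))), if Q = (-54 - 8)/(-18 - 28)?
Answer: -36004/35121 ≈ -1.0251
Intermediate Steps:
Q = 31/23 (Q = -62/(-46) = -62*(-1/46) = 31/23 ≈ 1.3478)
(-9980 + 45984)/(-12732 + (-22448 + B(Q))) = (-9980 + 45984)/(-12732 + (-22448 + 59)) = 36004/(-12732 - 22389) = 36004/(-35121) = 36004*(-1/35121) = -36004/35121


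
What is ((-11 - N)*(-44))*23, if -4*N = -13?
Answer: 14421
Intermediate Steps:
N = 13/4 (N = -1/4*(-13) = 13/4 ≈ 3.2500)
((-11 - N)*(-44))*23 = ((-11 - 1*13/4)*(-44))*23 = ((-11 - 13/4)*(-44))*23 = -57/4*(-44)*23 = 627*23 = 14421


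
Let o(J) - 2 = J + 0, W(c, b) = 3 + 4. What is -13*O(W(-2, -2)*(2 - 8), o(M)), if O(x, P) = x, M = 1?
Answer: 546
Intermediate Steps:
W(c, b) = 7
o(J) = 2 + J (o(J) = 2 + (J + 0) = 2 + J)
-13*O(W(-2, -2)*(2 - 8), o(M)) = -91*(2 - 8) = -91*(-6) = -13*(-42) = 546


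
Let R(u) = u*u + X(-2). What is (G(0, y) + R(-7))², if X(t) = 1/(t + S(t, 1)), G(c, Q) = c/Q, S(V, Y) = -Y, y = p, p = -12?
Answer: 21316/9 ≈ 2368.4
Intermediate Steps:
y = -12
X(t) = 1/(-1 + t) (X(t) = 1/(t - 1*1) = 1/(t - 1) = 1/(-1 + t))
R(u) = -⅓ + u² (R(u) = u*u + 1/(-1 - 2) = u² + 1/(-3) = u² - ⅓ = -⅓ + u²)
(G(0, y) + R(-7))² = (0/(-12) + (-⅓ + (-7)²))² = (0*(-1/12) + (-⅓ + 49))² = (0 + 146/3)² = (146/3)² = 21316/9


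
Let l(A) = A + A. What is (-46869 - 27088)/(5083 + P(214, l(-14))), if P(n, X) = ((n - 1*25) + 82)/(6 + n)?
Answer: -16270540/1118531 ≈ -14.546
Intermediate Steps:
l(A) = 2*A
P(n, X) = (57 + n)/(6 + n) (P(n, X) = ((n - 25) + 82)/(6 + n) = ((-25 + n) + 82)/(6 + n) = (57 + n)/(6 + n))
(-46869 - 27088)/(5083 + P(214, l(-14))) = (-46869 - 27088)/(5083 + (57 + 214)/(6 + 214)) = -73957/(5083 + 271/220) = -73957/1118531/220 = -73957*220/1118531 = -16270540/1118531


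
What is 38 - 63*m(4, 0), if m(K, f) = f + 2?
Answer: -88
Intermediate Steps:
m(K, f) = 2 + f
38 - 63*m(4, 0) = 38 - 63*(2 + 0) = 38 - 63*2 = 38 - 126 = -88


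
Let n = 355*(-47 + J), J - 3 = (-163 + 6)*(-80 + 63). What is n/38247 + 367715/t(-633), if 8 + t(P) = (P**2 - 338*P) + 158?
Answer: 195658074160/7837995957 ≈ 24.963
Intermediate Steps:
t(P) = 150 + P**2 - 338*P (t(P) = -8 + ((P**2 - 338*P) + 158) = -8 + (158 + P**2 - 338*P) = 150 + P**2 - 338*P)
J = 2672 (J = 3 + (-163 + 6)*(-80 + 63) = 3 - 157*(-17) = 3 + 2669 = 2672)
n = 931875 (n = 355*(-47 + 2672) = 355*2625 = 931875)
n/38247 + 367715/t(-633) = 931875/38247 + 367715/(150 + (-633)**2 - 338*(-633)) = 931875*(1/38247) + 367715/(150 + 400689 + 213954) = 310625/12749 + 367715/614793 = 195658074160/7837995957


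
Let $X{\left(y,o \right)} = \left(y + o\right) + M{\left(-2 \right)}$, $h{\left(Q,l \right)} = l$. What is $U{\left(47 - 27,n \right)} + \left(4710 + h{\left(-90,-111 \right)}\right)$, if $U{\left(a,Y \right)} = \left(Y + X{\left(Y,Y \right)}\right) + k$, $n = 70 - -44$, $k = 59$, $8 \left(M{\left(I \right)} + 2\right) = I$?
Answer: $\frac{19991}{4} \approx 4997.8$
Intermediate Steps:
$M{\left(I \right)} = -2 + \frac{I}{8}$
$n = 114$ ($n = 70 + 44 = 114$)
$X{\left(y,o \right)} = - \frac{9}{4} + o + y$ ($X{\left(y,o \right)} = \left(y + o\right) + \left(-2 + \frac{1}{8} \left(-2\right)\right) = \left(o + y\right) - \frac{9}{4} = - \frac{9}{4} + o + y$)
$U{\left(a,Y \right)} = \frac{227}{4} + 3 Y$ ($U{\left(a,Y \right)} = \left(Y + \left(- \frac{9}{4} + Y + Y\right)\right) + 59 = \left(Y + \left(- \frac{9}{4} + 2 Y\right)\right) + 59 = \left(- \frac{9}{4} + 3 Y\right) + 59 = \frac{227}{4} + 3 Y$)
$U{\left(47 - 27,n \right)} + \left(4710 + h{\left(-90,-111 \right)}\right) = \left(\frac{227}{4} + 3 \cdot 114\right) + \left(4710 - 111\right) = \left(\frac{227}{4} + 342\right) + 4599 = \frac{1595}{4} + 4599 = \frac{19991}{4}$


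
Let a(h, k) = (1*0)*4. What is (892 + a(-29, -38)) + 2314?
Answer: 3206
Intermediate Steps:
a(h, k) = 0 (a(h, k) = 0*4 = 0)
(892 + a(-29, -38)) + 2314 = (892 + 0) + 2314 = 892 + 2314 = 3206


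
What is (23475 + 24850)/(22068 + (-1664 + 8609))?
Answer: 48325/29013 ≈ 1.6656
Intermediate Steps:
(23475 + 24850)/(22068 + (-1664 + 8609)) = 48325/(22068 + 6945) = 48325/29013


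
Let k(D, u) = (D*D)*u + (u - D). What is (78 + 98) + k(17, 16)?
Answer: 4799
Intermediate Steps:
k(D, u) = u - D + u*D² (k(D, u) = D²*u + (u - D) = u*D² + (u - D) = u - D + u*D²)
(78 + 98) + k(17, 16) = (78 + 98) + (16 - 1*17 + 16*17²) = 176 + (16 - 17 + 16*289) = 176 + (16 - 17 + 4624) = 176 + 4623 = 4799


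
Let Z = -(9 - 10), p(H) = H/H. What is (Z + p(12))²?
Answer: 4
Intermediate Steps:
p(H) = 1
Z = 1 (Z = -1*(-1) = 1)
(Z + p(12))² = (1 + 1)² = 2² = 4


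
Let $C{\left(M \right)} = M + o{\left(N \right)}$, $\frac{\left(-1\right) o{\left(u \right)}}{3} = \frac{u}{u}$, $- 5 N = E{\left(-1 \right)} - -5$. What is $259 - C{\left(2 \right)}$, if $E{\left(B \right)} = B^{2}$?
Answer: $260$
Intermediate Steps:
$N = - \frac{6}{5}$ ($N = - \frac{\left(-1\right)^{2} - -5}{5} = - \frac{1 + 5}{5} = \left(- \frac{1}{5}\right) 6 = - \frac{6}{5} \approx -1.2$)
$o{\left(u \right)} = -3$ ($o{\left(u \right)} = - 3 \frac{u}{u} = \left(-3\right) 1 = -3$)
$C{\left(M \right)} = -3 + M$ ($C{\left(M \right)} = M - 3 = -3 + M$)
$259 - C{\left(2 \right)} = 259 - \left(-3 + 2\right) = 259 - -1 = 259 + 1 = 260$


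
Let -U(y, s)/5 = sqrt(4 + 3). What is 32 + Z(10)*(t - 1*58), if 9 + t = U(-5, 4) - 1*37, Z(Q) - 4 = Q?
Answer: -1424 - 70*sqrt(7) ≈ -1609.2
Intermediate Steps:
Z(Q) = 4 + Q
U(y, s) = -5*sqrt(7) (U(y, s) = -5*sqrt(4 + 3) = -5*sqrt(7))
t = -46 - 5*sqrt(7) (t = -9 + (-5*sqrt(7) - 1*37) = -9 + (-5*sqrt(7) - 37) = -9 + (-37 - 5*sqrt(7)) = -46 - 5*sqrt(7) ≈ -59.229)
32 + Z(10)*(t - 1*58) = 32 + (4 + 10)*((-46 - 5*sqrt(7)) - 1*58) = 32 + 14*((-46 - 5*sqrt(7)) - 58) = 32 + 14*(-104 - 5*sqrt(7)) = 32 + (-1456 - 70*sqrt(7)) = -1424 - 70*sqrt(7)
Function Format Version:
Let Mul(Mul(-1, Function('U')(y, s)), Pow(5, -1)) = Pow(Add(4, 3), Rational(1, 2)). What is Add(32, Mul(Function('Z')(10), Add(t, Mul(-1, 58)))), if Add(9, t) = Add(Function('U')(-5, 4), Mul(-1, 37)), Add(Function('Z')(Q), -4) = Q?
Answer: Add(-1424, Mul(-70, Pow(7, Rational(1, 2)))) ≈ -1609.2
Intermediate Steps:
Function('Z')(Q) = Add(4, Q)
Function('U')(y, s) = Mul(-5, Pow(7, Rational(1, 2))) (Function('U')(y, s) = Mul(-5, Pow(Add(4, 3), Rational(1, 2))) = Mul(-5, Pow(7, Rational(1, 2))))
t = Add(-46, Mul(-5, Pow(7, Rational(1, 2)))) (t = Add(-9, Add(Mul(-5, Pow(7, Rational(1, 2))), Mul(-1, 37))) = Add(-9, Add(Mul(-5, Pow(7, Rational(1, 2))), -37)) = Add(-9, Add(-37, Mul(-5, Pow(7, Rational(1, 2))))) = Add(-46, Mul(-5, Pow(7, Rational(1, 2)))) ≈ -59.229)
Add(32, Mul(Function('Z')(10), Add(t, Mul(-1, 58)))) = Add(32, Mul(Add(4, 10), Add(Add(-46, Mul(-5, Pow(7, Rational(1, 2)))), Mul(-1, 58)))) = Add(32, Mul(14, Add(Add(-46, Mul(-5, Pow(7, Rational(1, 2)))), -58))) = Add(32, Mul(14, Add(-104, Mul(-5, Pow(7, Rational(1, 2)))))) = Add(32, Add(-1456, Mul(-70, Pow(7, Rational(1, 2))))) = Add(-1424, Mul(-70, Pow(7, Rational(1, 2))))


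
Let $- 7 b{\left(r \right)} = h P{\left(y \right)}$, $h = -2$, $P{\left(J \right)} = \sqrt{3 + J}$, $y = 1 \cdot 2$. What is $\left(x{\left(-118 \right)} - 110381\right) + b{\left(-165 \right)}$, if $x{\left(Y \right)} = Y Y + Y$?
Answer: $-96575 + \frac{2 \sqrt{5}}{7} \approx -96574.0$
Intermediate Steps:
$y = 2$
$b{\left(r \right)} = \frac{2 \sqrt{5}}{7}$ ($b{\left(r \right)} = - \frac{\left(-2\right) \sqrt{3 + 2}}{7} = - \frac{\left(-2\right) \sqrt{5}}{7} = \frac{2 \sqrt{5}}{7}$)
$x{\left(Y \right)} = Y + Y^{2}$ ($x{\left(Y \right)} = Y^{2} + Y = Y + Y^{2}$)
$\left(x{\left(-118 \right)} - 110381\right) + b{\left(-165 \right)} = \left(- 118 \left(1 - 118\right) - 110381\right) + \frac{2 \sqrt{5}}{7} = \left(\left(-118\right) \left(-117\right) - 110381\right) + \frac{2 \sqrt{5}}{7} = \left(13806 - 110381\right) + \frac{2 \sqrt{5}}{7} = -96575 + \frac{2 \sqrt{5}}{7}$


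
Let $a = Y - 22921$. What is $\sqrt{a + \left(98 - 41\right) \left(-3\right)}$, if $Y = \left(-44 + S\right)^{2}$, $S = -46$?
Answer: $4 i \sqrt{937} \approx 122.44 i$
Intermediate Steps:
$Y = 8100$ ($Y = \left(-44 - 46\right)^{2} = \left(-90\right)^{2} = 8100$)
$a = -14821$ ($a = 8100 - 22921 = -14821$)
$\sqrt{a + \left(98 - 41\right) \left(-3\right)} = \sqrt{-14821 + \left(98 - 41\right) \left(-3\right)} = \sqrt{-14821 + 57 \left(-3\right)} = \sqrt{-14821 - 171} = \sqrt{-14992} = 4 i \sqrt{937}$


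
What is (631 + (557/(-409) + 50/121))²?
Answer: 972230564694544/2449161121 ≈ 3.9696e+5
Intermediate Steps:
(631 + (557/(-409) + 50/121))² = (631 + (557*(-1/409) + 50*(1/121)))² = (631 + (-557/409 + 50/121))² = (631 - 46947/49489)² = (31180612/49489)² = 972230564694544/2449161121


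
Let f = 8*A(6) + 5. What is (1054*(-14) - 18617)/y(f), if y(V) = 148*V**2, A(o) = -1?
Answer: -33373/1332 ≈ -25.055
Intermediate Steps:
f = -3 (f = 8*(-1) + 5 = -8 + 5 = -3)
(1054*(-14) - 18617)/y(f) = (1054*(-14) - 18617)/((148*(-3)**2)) = (-14756 - 18617)/((148*9)) = -33373/1332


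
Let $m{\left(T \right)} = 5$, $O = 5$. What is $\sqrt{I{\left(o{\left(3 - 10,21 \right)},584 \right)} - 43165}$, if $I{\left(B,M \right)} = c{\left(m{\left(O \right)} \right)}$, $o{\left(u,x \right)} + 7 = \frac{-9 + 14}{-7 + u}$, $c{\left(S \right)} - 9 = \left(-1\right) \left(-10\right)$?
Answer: $3 i \sqrt{4794} \approx 207.72 i$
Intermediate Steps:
$c{\left(S \right)} = 19$ ($c{\left(S \right)} = 9 - -10 = 9 + 10 = 19$)
$o{\left(u,x \right)} = -7 + \frac{5}{-7 + u}$ ($o{\left(u,x \right)} = -7 + \frac{-9 + 14}{-7 + u} = -7 + \frac{5}{-7 + u}$)
$I{\left(B,M \right)} = 19$
$\sqrt{I{\left(o{\left(3 - 10,21 \right)},584 \right)} - 43165} = \sqrt{19 - 43165} = \sqrt{-43146} = 3 i \sqrt{4794}$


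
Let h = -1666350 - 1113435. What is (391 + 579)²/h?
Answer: -188180/555957 ≈ -0.33848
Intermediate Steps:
h = -2779785
(391 + 579)²/h = (391 + 579)²/(-2779785) = 970²*(-1/2779785) = 940900*(-1/2779785) = -188180/555957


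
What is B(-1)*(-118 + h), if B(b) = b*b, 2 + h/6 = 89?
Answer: 404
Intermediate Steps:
h = 522 (h = -12 + 6*89 = -12 + 534 = 522)
B(b) = b**2
B(-1)*(-118 + h) = (-1)**2*(-118 + 522) = 1*404 = 404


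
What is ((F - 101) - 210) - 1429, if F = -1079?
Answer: -2819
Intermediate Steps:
((F - 101) - 210) - 1429 = ((-1079 - 101) - 210) - 1429 = (-1180 - 210) - 1429 = -1390 - 1429 = -2819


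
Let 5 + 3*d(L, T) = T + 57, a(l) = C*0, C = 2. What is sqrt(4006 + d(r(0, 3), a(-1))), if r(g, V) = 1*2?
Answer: sqrt(36210)/3 ≈ 63.430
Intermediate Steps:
r(g, V) = 2
a(l) = 0 (a(l) = 2*0 = 0)
d(L, T) = 52/3 + T/3 (d(L, T) = -5/3 + (T + 57)/3 = -5/3 + (57 + T)/3 = -5/3 + (19 + T/3) = 52/3 + T/3)
sqrt(4006 + d(r(0, 3), a(-1))) = sqrt(4006 + (52/3 + (1/3)*0)) = sqrt(4006 + (52/3 + 0)) = sqrt(4006 + 52/3) = sqrt(12070/3) = sqrt(36210)/3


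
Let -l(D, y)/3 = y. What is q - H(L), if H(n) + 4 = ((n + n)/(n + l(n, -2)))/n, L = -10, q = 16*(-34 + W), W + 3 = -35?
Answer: -2295/2 ≈ -1147.5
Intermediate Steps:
W = -38 (W = -3 - 35 = -38)
l(D, y) = -3*y
q = -1152 (q = 16*(-34 - 38) = 16*(-72) = -1152)
H(n) = -4 + 2/(6 + n) (H(n) = -4 + ((n + n)/(n - 3*(-2)))/n = -4 + ((2*n)/(n + 6))/n = -4 + ((2*n)/(6 + n))/n = -4 + (2*n/(6 + n))/n = -4 + 2/(6 + n))
q - H(L) = -1152 - 2*(-11 - 2*(-10))/(6 - 10) = -1152 - 2*(-11 + 20)/(-4) = -1152 - 2*(-1)*9/4 = -1152 - 1*(-9/2) = -1152 + 9/2 = -2295/2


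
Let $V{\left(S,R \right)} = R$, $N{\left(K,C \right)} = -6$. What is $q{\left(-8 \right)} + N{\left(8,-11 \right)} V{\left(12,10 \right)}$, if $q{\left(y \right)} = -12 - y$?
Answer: $-64$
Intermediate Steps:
$q{\left(-8 \right)} + N{\left(8,-11 \right)} V{\left(12,10 \right)} = \left(-12 - -8\right) - 60 = \left(-12 + 8\right) - 60 = -4 - 60 = -64$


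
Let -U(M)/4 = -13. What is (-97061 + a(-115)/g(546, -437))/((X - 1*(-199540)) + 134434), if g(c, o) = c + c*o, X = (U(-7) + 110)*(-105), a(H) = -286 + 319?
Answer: -7701984483/25151727328 ≈ -0.30622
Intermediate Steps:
a(H) = 33
U(M) = 52 (U(M) = -4*(-13) = 52)
X = -17010 (X = (52 + 110)*(-105) = 162*(-105) = -17010)
(-97061 + a(-115)/g(546, -437))/((X - 1*(-199540)) + 134434) = (-97061 + 33/((546*(1 - 437))))/((-17010 - 1*(-199540)) + 134434) = (-97061 + 33/((546*(-436))))/((-17010 + 199540) + 134434) = (-97061 + 33/(-238056))/(182530 + 134434) = (-97061 + 33*(-1/238056))/316964 = (-97061 - 11/79352)*(1/316964) = -7701984483/79352*1/316964 = -7701984483/25151727328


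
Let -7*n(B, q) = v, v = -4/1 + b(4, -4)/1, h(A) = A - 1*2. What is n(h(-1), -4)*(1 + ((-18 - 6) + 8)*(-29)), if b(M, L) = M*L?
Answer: 9300/7 ≈ 1328.6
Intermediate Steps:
h(A) = -2 + A (h(A) = A - 2 = -2 + A)
b(M, L) = L*M
v = -20 (v = -4/1 - 4*4/1 = -4*1 - 16*1 = -4 - 16 = -20)
n(B, q) = 20/7 (n(B, q) = -⅐*(-20) = 20/7)
n(h(-1), -4)*(1 + ((-18 - 6) + 8)*(-29)) = 20*(1 + ((-18 - 6) + 8)*(-29))/7 = 20*(1 + (-24 + 8)*(-29))/7 = 20*(1 - 16*(-29))/7 = 20*(1 + 464)/7 = (20/7)*465 = 9300/7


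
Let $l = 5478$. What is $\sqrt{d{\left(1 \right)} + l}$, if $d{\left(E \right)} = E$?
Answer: $\sqrt{5479} \approx 74.02$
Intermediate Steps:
$\sqrt{d{\left(1 \right)} + l} = \sqrt{1 + 5478} = \sqrt{5479}$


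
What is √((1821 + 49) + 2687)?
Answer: 7*√93 ≈ 67.506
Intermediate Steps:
√((1821 + 49) + 2687) = √(1870 + 2687) = √4557 = 7*√93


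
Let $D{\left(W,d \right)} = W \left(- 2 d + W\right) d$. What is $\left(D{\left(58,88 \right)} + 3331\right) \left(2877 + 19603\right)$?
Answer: $-13464193680$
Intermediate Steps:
$D{\left(W,d \right)} = W d \left(W - 2 d\right)$ ($D{\left(W,d \right)} = W \left(W - 2 d\right) d = W d \left(W - 2 d\right)$)
$\left(D{\left(58,88 \right)} + 3331\right) \left(2877 + 19603\right) = \left(58 \cdot 88 \left(58 - 176\right) + 3331\right) \left(2877 + 19603\right) = \left(58 \cdot 88 \left(58 - 176\right) + 3331\right) 22480 = \left(58 \cdot 88 \left(-118\right) + 3331\right) 22480 = \left(-602272 + 3331\right) 22480 = \left(-598941\right) 22480 = -13464193680$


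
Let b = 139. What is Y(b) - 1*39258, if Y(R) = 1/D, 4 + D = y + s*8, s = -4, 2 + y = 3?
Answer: -1374031/35 ≈ -39258.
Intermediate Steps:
y = 1 (y = -2 + 3 = 1)
D = -35 (D = -4 + (1 - 4*8) = -4 + (1 - 32) = -4 - 31 = -35)
Y(R) = -1/35 (Y(R) = 1/(-35) = -1/35)
Y(b) - 1*39258 = -1/35 - 1*39258 = -1/35 - 39258 = -1374031/35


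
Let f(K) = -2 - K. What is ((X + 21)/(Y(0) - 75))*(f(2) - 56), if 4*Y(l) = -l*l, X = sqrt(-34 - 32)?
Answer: 84/5 + 4*I*sqrt(66)/5 ≈ 16.8 + 6.4992*I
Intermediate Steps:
X = I*sqrt(66) (X = sqrt(-66) = I*sqrt(66) ≈ 8.124*I)
Y(l) = -l**2/4 (Y(l) = (-l*l)/4 = (-l**2)/4 = -l**2/4)
((X + 21)/(Y(0) - 75))*(f(2) - 56) = ((I*sqrt(66) + 21)/(-1/4*0**2 - 75))*((-2 - 1*2) - 56) = ((21 + I*sqrt(66))/(-1/4*0 - 75))*((-2 - 2) - 56) = ((21 + I*sqrt(66))/(0 - 75))*(-4 - 56) = ((21 + I*sqrt(66))/(-75))*(-60) = ((21 + I*sqrt(66))*(-1/75))*(-60) = (-7/25 - I*sqrt(66)/75)*(-60) = 84/5 + 4*I*sqrt(66)/5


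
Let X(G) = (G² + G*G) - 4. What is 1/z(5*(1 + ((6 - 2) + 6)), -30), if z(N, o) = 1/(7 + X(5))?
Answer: 53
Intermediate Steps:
X(G) = -4 + 2*G² (X(G) = (G² + G²) - 4 = 2*G² - 4 = -4 + 2*G²)
z(N, o) = 1/53 (z(N, o) = 1/(7 + (-4 + 2*5²)) = 1/(7 + (-4 + 2*25)) = 1/(7 + (-4 + 50)) = 1/(7 + 46) = 1/53)
1/z(5*(1 + ((6 - 2) + 6)), -30) = 1/(1/53) = 53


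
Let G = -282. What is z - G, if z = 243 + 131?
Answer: 656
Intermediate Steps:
z = 374
z - G = 374 - 1*(-282) = 374 + 282 = 656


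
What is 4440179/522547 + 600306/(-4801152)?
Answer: 3500714364471/418137929024 ≈ 8.3721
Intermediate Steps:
4440179/522547 + 600306/(-4801152) = 4440179*(1/522547) + 600306*(-1/4801152) = 4440179/522547 - 100051/800192 = 3500714364471/418137929024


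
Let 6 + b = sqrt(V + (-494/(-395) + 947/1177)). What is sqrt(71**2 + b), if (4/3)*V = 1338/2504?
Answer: sqrt(426476650127193143500 + 436555185*sqrt(92456622889708495))/291036790 ≈ 70.969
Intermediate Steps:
V = 2007/5008 (V = 3*(1338/2504)/4 = 3*(1338*(1/2504))/4 = (3/4)*(669/1252) = 2007/5008 ≈ 0.40076)
b = -6 + 3*sqrt(92456622889708495)/582073580 (b = -6 + sqrt(2007/5008 + (-494/(-395) + 947/1177)) = -6 + sqrt(2007/5008 + (-494*(-1/395) + 947*(1/1177))) = -6 + sqrt(2007/5008 + (494/395 + 947/1177)) = -6 + sqrt(2007/5008 + 955503/464915) = -6 + sqrt(5718243429/2328294320) = -6 + 3*sqrt(92456622889708495)/582073580 ≈ -4.4328)
sqrt(71**2 + b) = sqrt(71**2 + (-6 + 3*sqrt(92456622889708495)/582073580)) = sqrt(5041 + (-6 + 3*sqrt(92456622889708495)/582073580)) = sqrt(5035 + 3*sqrt(92456622889708495)/582073580)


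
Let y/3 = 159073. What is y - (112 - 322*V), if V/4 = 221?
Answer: 761755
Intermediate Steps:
V = 884 (V = 4*221 = 884)
y = 477219 (y = 3*159073 = 477219)
y - (112 - 322*V) = 477219 - (112 - 322*884) = 477219 - (112 - 284648) = 477219 - 1*(-284536) = 477219 + 284536 = 761755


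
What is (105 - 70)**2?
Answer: 1225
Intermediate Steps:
(105 - 70)**2 = 35**2 = 1225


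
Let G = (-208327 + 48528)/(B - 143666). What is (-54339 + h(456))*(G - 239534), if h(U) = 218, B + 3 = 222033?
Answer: 1015905408713175/78364 ≈ 1.2964e+10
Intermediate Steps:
B = 222030 (B = -3 + 222033 = 222030)
G = -159799/78364 (G = (-208327 + 48528)/(222030 - 143666) = -159799/78364 ≈ -2.0392)
(-54339 + h(456))*(G - 239534) = (-54339 + 218)*(-159799/78364 - 239534) = -54121*(-18771002175/78364) = 1015905408713175/78364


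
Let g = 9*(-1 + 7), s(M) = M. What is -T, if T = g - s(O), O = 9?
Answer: -45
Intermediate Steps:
g = 54 (g = 9*6 = 54)
T = 45 (T = 54 - 1*9 = 54 - 9 = 45)
-T = -1*45 = -45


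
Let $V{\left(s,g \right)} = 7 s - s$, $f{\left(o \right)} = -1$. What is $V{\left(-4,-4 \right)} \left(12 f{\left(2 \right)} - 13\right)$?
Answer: $600$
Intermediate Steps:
$V{\left(s,g \right)} = 6 s$
$V{\left(-4,-4 \right)} \left(12 f{\left(2 \right)} - 13\right) = 6 \left(-4\right) \left(12 \left(-1\right) - 13\right) = - 24 \left(-12 - 13\right) = \left(-24\right) \left(-25\right) = 600$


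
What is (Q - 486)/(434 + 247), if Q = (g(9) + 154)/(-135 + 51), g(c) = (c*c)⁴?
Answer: -43087699/57204 ≈ -753.23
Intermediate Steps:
g(c) = c⁸ (g(c) = (c²)⁴ = c⁸)
Q = -43046875/84 (Q = (9⁸ + 154)/(-135 + 51) = (43046721 + 154)/(-84) = 43046875*(-1/84) = -43046875/84 ≈ -5.1246e+5)
(Q - 486)/(434 + 247) = (-43046875/84 - 486)/(434 + 247) = -43087699/84/681 = -43087699/84*1/681 = -43087699/57204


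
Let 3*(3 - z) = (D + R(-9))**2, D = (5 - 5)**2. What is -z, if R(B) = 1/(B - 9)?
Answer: -2915/972 ≈ -2.9990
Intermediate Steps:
R(B) = 1/(-9 + B)
D = 0 (D = 0**2 = 0)
z = 2915/972 (z = 3 - (0 + 1/(-9 - 9))**2/3 = 3 - (0 + 1/(-18))**2/3 = 3 - (0 - 1/18)**2/3 = 3 - (-1/18)**2/3 = 3 - 1/3*1/324 = 3 - 1/972 = 2915/972 ≈ 2.9990)
-z = -1*2915/972 = -2915/972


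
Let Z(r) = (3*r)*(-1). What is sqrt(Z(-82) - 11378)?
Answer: 22*I*sqrt(23) ≈ 105.51*I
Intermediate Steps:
Z(r) = -3*r
sqrt(Z(-82) - 11378) = sqrt(-3*(-82) - 11378) = sqrt(246 - 11378) = sqrt(-11132) = 22*I*sqrt(23)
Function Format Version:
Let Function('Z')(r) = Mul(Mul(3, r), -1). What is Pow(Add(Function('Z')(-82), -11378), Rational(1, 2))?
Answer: Mul(22, I, Pow(23, Rational(1, 2))) ≈ Mul(105.51, I)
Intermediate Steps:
Function('Z')(r) = Mul(-3, r)
Pow(Add(Function('Z')(-82), -11378), Rational(1, 2)) = Pow(Add(Mul(-3, -82), -11378), Rational(1, 2)) = Pow(Add(246, -11378), Rational(1, 2)) = Pow(-11132, Rational(1, 2)) = Mul(22, I, Pow(23, Rational(1, 2)))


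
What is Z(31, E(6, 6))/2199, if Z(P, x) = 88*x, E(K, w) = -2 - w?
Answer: -704/2199 ≈ -0.32015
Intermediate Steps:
Z(31, E(6, 6))/2199 = (88*(-2 - 1*6))/2199 = (88*(-2 - 6))*(1/2199) = (88*(-8))*(1/2199) = -704*1/2199 = -704/2199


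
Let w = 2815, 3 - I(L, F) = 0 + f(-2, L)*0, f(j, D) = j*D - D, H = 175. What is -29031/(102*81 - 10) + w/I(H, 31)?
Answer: 23142287/24756 ≈ 934.82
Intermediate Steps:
f(j, D) = -D + D*j (f(j, D) = D*j - D = -D + D*j)
I(L, F) = 3 (I(L, F) = 3 - (0 + (L*(-1 - 2))*0) = 3 - (0 + (L*(-3))*0) = 3 - (0 - 3*L*0) = 3 - (0 + 0) = 3 - 1*0 = 3 + 0 = 3)
-29031/(102*81 - 10) + w/I(H, 31) = -29031/(102*81 - 10) + 2815/3 = -29031/(8262 - 10) + 2815*(⅓) = -29031/8252 + 2815/3 = 23142287/24756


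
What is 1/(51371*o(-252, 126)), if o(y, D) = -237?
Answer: -1/12174927 ≈ -8.2136e-8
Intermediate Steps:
1/(51371*o(-252, 126)) = 1/(51371*(-237)) = (1/51371)*(-1/237) = -1/12174927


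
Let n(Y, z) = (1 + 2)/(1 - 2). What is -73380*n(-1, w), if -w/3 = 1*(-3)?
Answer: 220140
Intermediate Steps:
w = 9 (w = -3*(-3) = 9)
n(Y, z) = -3 (n(Y, z) = 3/(-1) = 3*(-1) = -3)
-73380*n(-1, w) = -73380*(-3) = 220140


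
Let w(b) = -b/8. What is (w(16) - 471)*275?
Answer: -130075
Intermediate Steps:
w(b) = -b/8 (w(b) = -b*(1/8) = -b/8)
(w(16) - 471)*275 = (-1/8*16 - 471)*275 = (-2 - 471)*275 = -473*275 = -130075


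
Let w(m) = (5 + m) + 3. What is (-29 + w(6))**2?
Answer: 225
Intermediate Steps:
w(m) = 8 + m
(-29 + w(6))**2 = (-29 + (8 + 6))**2 = (-29 + 14)**2 = (-15)**2 = 225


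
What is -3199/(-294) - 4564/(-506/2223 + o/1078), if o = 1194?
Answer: -229198127107/44284674 ≈ -5175.6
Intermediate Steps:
-3199/(-294) - 4564/(-506/2223 + o/1078) = -3199/(-294) - 4564/(-506/2223 + 1194/1078) = -3199*(-1/294) - 4564/(-506*1/2223 + 1194*(1/1078)) = 457/42 - 4564/(-506/2223 + 597/539) = 457/42 - 4564/1054397/1198197 = 457/42 - 4564*1198197/1054397 = 457/42 - 5468571108/1054397 = -229198127107/44284674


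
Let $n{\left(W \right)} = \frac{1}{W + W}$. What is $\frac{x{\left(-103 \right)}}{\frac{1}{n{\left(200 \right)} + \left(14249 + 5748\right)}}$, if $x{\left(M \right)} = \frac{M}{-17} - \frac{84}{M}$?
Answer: $\frac{96281567637}{700400} \approx 1.3747 \cdot 10^{5}$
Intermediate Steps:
$n{\left(W \right)} = \frac{1}{2 W}$
$x{\left(M \right)} = - \frac{84}{M} - \frac{M}{17}$ ($x{\left(M \right)} = M \left(- \frac{1}{17}\right) - \frac{84}{M} = - \frac{M}{17} - \frac{84}{M} = - \frac{84}{M} - \frac{M}{17}$)
$\frac{x{\left(-103 \right)}}{\frac{1}{n{\left(200 \right)} + \left(14249 + 5748\right)}} = \frac{- \frac{84}{-103} - - \frac{103}{17}}{\frac{1}{\frac{1}{2 \cdot 200} + \left(14249 + 5748\right)}} = \frac{\left(-84\right) \left(- \frac{1}{103}\right) + \frac{103}{17}}{\frac{1}{\frac{1}{2} \cdot \frac{1}{200} + 19997}} = \frac{\frac{84}{103} + \frac{103}{17}}{\frac{1}{\frac{1}{400} + 19997}} = \frac{12037}{1751 \frac{1}{\frac{7998801}{400}}} = \frac{12037}{1751 \cdot \frac{400}{7998801}} = \frac{12037}{1751} \cdot \frac{7998801}{400} = \frac{96281567637}{700400}$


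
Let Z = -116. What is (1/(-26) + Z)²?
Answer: 9102289/676 ≈ 13465.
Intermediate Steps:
(1/(-26) + Z)² = (1/(-26) - 116)² = (-1/26 - 116)² = (-3017/26)² = 9102289/676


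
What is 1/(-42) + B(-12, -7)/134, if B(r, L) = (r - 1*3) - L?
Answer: -235/2814 ≈ -0.083511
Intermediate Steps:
B(r, L) = -3 + r - L (B(r, L) = (r - 3) - L = (-3 + r) - L = -3 + r - L)
1/(-42) + B(-12, -7)/134 = 1/(-42) + (-3 - 12 - 1*(-7))/134 = -1/42 + (-3 - 12 + 7)/134 = -1/42 + (1/134)*(-8) = -1/42 - 4/67 = -235/2814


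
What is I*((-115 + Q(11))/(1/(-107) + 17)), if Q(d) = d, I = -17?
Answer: 94588/909 ≈ 104.06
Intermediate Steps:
I*((-115 + Q(11))/(1/(-107) + 17)) = -17*(-115 + 11)/(1/(-107) + 17) = -(-1768)/(-1/107 + 17) = -(-1768)/1818/107 = -(-1768)*107/1818 = -17*(-5564/909) = 94588/909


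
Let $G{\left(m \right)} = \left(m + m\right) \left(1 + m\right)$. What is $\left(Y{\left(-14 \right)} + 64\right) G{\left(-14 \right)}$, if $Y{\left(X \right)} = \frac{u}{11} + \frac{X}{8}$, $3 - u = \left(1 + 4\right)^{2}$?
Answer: $21931$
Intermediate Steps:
$G{\left(m \right)} = 2 m \left(1 + m\right)$
$u = -22$ ($u = 3 - \left(1 + 4\right)^{2} = 3 - 5^{2} = 3 - 25 = -22$)
$Y{\left(X \right)} = -2 + \frac{X}{8}$ ($Y{\left(X \right)} = - \frac{22}{11} + \frac{X}{8} = \left(-22\right) \frac{1}{11} + X \frac{1}{8} = -2 + \frac{X}{8}$)
$\left(Y{\left(-14 \right)} + 64\right) G{\left(-14 \right)} = \left(\left(-2 + \frac{1}{8} \left(-14\right)\right) + 64\right) 2 \left(-14\right) \left(1 - 14\right) = \left(\left(-2 - \frac{7}{4}\right) + 64\right) 2 \left(-14\right) \left(-13\right) = \left(- \frac{15}{4} + 64\right) 364 = \frac{241}{4} \cdot 364 = 21931$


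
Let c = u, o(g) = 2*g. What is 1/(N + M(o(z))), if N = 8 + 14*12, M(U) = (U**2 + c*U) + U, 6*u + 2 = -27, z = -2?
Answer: 3/622 ≈ 0.0048231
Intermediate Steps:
u = -29/6 (u = -1/3 + (1/6)*(-27) = -1/3 - 9/2 = -29/6 ≈ -4.8333)
c = -29/6 ≈ -4.8333
M(U) = U**2 - 23*U/6 (M(U) = (U**2 - 29*U/6) + U = U**2 - 23*U/6)
N = 176 (N = 8 + 168 = 176)
1/(N + M(o(z))) = 1/(176 + (2*(-2))*(-23 + 6*(2*(-2)))/6) = 1/(176 + (1/6)*(-4)*(-23 + 6*(-4))) = 1/(176 + (1/6)*(-4)*(-23 - 24)) = 1/(176 + (1/6)*(-4)*(-47)) = 1/(176 + 94/3) = 1/(622/3) = 3/622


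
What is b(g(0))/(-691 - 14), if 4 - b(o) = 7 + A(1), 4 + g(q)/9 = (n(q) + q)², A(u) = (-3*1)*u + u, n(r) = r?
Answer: 1/705 ≈ 0.0014184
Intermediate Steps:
A(u) = -2*u (A(u) = -3*u + u = -2*u)
g(q) = -36 + 36*q² (g(q) = -36 + 9*(q + q)² = -36 + 9*(2*q)² = -36 + 9*(4*q²) = -36 + 36*q²)
b(o) = -1 (b(o) = 4 - (7 - 2*1) = 4 - (7 - 2) = 4 - 1*5 = 4 - 5 = -1)
b(g(0))/(-691 - 14) = -1/(-691 - 14) = -1/(-705) = -1*(-1/705) = 1/705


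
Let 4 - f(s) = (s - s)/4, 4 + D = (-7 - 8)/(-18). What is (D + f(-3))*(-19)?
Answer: -95/6 ≈ -15.833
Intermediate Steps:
D = -19/6 (D = -4 + (-7 - 8)/(-18) = -4 - 15*(-1/18) = -4 + 5/6 = -19/6 ≈ -3.1667)
f(s) = 4 (f(s) = 4 - (s - s)/4 = 4 - 0/4 = 4 - 1*0 = 4 + 0 = 4)
(D + f(-3))*(-19) = (-19/6 + 4)*(-19) = (5/6)*(-19) = -95/6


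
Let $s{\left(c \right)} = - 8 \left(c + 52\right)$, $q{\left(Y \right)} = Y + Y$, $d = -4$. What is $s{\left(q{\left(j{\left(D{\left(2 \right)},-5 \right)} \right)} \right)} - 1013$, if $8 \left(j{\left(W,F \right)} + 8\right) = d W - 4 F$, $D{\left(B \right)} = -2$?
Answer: $-1357$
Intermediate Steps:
$j{\left(W,F \right)} = -8 - \frac{F}{2} - \frac{W}{2}$ ($j{\left(W,F \right)} = -8 + \frac{- 4 W - 4 F}{8} = -8 + \frac{- 4 F - 4 W}{8} = -8 - \left(\frac{F}{2} + \frac{W}{2}\right) = -8 - \frac{F}{2} - \frac{W}{2}$)
$q{\left(Y \right)} = 2 Y$
$s{\left(c \right)} = -416 - 8 c$ ($s{\left(c \right)} = - 8 \left(52 + c\right) = -416 - 8 c$)
$s{\left(q{\left(j{\left(D{\left(2 \right)},-5 \right)} \right)} \right)} - 1013 = \left(-416 - 8 \cdot 2 \left(-8 - - \frac{5}{2} - -1\right)\right) - 1013 = \left(-416 - 8 \cdot 2 \left(-8 + \frac{5}{2} + 1\right)\right) - 1013 = \left(-416 - 8 \cdot 2 \left(- \frac{9}{2}\right)\right) - 1013 = \left(-416 - -72\right) - 1013 = \left(-416 + 72\right) - 1013 = -344 - 1013 = -1357$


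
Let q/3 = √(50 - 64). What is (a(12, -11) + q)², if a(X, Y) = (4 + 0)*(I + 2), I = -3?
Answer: (4 - 3*I*√14)² ≈ -110.0 - 89.8*I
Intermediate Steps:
q = 3*I*√14 (q = 3*√(50 - 64) = 3*√(-14) = 3*(I*√14) = 3*I*√14 ≈ 11.225*I)
a(X, Y) = -4 (a(X, Y) = (4 + 0)*(-3 + 2) = 4*(-1) = -4)
(a(12, -11) + q)² = (-4 + 3*I*√14)²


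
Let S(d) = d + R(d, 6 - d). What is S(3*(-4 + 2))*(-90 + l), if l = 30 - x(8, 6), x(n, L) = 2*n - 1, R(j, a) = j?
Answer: 900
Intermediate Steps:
x(n, L) = -1 + 2*n
S(d) = 2*d (S(d) = d + d = 2*d)
l = 15 (l = 30 - (-1 + 2*8) = 30 - (-1 + 16) = 30 - 1*15 = 30 - 15 = 15)
S(3*(-4 + 2))*(-90 + l) = (2*(3*(-4 + 2)))*(-90 + 15) = (2*(3*(-2)))*(-75) = (2*(-6))*(-75) = -12*(-75) = 900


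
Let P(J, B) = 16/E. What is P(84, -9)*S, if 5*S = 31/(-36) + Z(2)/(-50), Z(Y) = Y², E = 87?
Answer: -3388/97875 ≈ -0.034616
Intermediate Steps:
P(J, B) = 16/87
S = -847/4500 (S = (31/(-36) + 2²/(-50))/5 = (31*(-1/36) + 4*(-1/50))/5 = (-31/36 - 2/25)/5 = (⅕)*(-847/900) = -847/4500 ≈ -0.18822)
P(84, -9)*S = (16/87)*(-847/4500) = -3388/97875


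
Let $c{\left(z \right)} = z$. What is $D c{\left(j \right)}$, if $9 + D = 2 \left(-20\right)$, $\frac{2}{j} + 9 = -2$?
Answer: $\frac{98}{11} \approx 8.9091$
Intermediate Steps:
$j = - \frac{2}{11}$ ($j = \frac{2}{-9 - 2} = \frac{2}{-11} = 2 \left(- \frac{1}{11}\right) = - \frac{2}{11} \approx -0.18182$)
$D = -49$ ($D = -9 + 2 \left(-20\right) = -9 - 40 = -49$)
$D c{\left(j \right)} = \left(-49\right) \left(- \frac{2}{11}\right) = \frac{98}{11}$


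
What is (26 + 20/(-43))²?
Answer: 1205604/1849 ≈ 652.03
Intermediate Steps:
(26 + 20/(-43))² = (26 + 20*(-1/43))² = (26 - 20/43)² = (1098/43)² = 1205604/1849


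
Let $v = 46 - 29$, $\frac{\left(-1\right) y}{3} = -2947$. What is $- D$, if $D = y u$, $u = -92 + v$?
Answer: $663075$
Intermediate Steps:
$y = 8841$ ($y = \left(-3\right) \left(-2947\right) = 8841$)
$v = 17$ ($v = 46 - 29 = 17$)
$u = -75$ ($u = -92 + 17 = -75$)
$D = -663075$ ($D = 8841 \left(-75\right) = -663075$)
$- D = \left(-1\right) \left(-663075\right) = 663075$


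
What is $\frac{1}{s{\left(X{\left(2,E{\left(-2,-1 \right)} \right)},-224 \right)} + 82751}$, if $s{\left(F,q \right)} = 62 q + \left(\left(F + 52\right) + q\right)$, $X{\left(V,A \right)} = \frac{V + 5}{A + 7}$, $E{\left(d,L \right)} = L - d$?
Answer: $\frac{8}{549535} \approx 1.4558 \cdot 10^{-5}$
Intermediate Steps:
$X{\left(V,A \right)} = \frac{5 + V}{7 + A}$
$s{\left(F,q \right)} = 52 + F + 63 q$ ($s{\left(F,q \right)} = 62 q + \left(\left(52 + F\right) + q\right) = 62 q + \left(52 + F + q\right) = 52 + F + 63 q$)
$\frac{1}{s{\left(X{\left(2,E{\left(-2,-1 \right)} \right)},-224 \right)} + 82751} = \frac{1}{\left(52 + \frac{5 + 2}{7 - -1} + 63 \left(-224\right)\right) + 82751} = \frac{1}{\left(52 + \frac{1}{7 + \left(-1 + 2\right)} 7 - 14112\right) + 82751} = \frac{1}{\left(52 + \frac{1}{7 + 1} \cdot 7 - 14112\right) + 82751} = \frac{1}{\left(52 + \frac{1}{8} \cdot 7 - 14112\right) + 82751} = \frac{1}{\left(52 + \frac{7}{8} - 14112\right) + 82751} = \frac{1}{- \frac{112473}{8} + 82751} = \frac{1}{\frac{549535}{8}} = \frac{8}{549535}$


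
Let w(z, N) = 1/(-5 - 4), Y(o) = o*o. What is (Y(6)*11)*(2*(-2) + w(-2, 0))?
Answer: -1628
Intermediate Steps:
Y(o) = o²
w(z, N) = -⅑ (w(z, N) = 1/(-9) = -⅑)
(Y(6)*11)*(2*(-2) + w(-2, 0)) = (6²*11)*(2*(-2) - ⅑) = (36*11)*(-4 - ⅑) = 396*(-37/9) = -1628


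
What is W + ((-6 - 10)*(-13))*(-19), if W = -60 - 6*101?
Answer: -4618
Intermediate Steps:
W = -666 (W = -60 - 606 = -666)
W + ((-6 - 10)*(-13))*(-19) = -666 + ((-6 - 10)*(-13))*(-19) = -666 - 16*(-13)*(-19) = -666 + 208*(-19) = -666 - 3952 = -4618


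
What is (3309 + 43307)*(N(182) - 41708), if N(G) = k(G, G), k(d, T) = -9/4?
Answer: -1944365014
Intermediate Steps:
k(d, T) = -9/4 (k(d, T) = -9*¼ = -9/4)
N(G) = -9/4
(3309 + 43307)*(N(182) - 41708) = (3309 + 43307)*(-9/4 - 41708) = 46616*(-166841/4) = -1944365014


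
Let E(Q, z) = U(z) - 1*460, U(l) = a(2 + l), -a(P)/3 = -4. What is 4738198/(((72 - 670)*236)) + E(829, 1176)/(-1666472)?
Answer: -493500692007/14699116276 ≈ -33.573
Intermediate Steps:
a(P) = 12 (a(P) = -3*(-4) = 12)
U(l) = 12
E(Q, z) = -448 (E(Q, z) = 12 - 1*460 = 12 - 460 = -448)
4738198/(((72 - 670)*236)) + E(829, 1176)/(-1666472) = 4738198/(((72 - 670)*236)) - 448/(-1666472) = 4738198/((-598*236)) - 448*(-1/1666472) = 4738198/(-141128) + 56/208309 = 4738198*(-1/141128) + 56/208309 = -2369099/70564 + 56/208309 = -493500692007/14699116276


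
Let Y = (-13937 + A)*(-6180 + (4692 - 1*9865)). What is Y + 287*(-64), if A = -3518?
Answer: 198148247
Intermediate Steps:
Y = 198166615 (Y = (-13937 - 3518)*(-6180 + (4692 - 1*9865)) = -17455*(-6180 + (4692 - 9865)) = -17455*(-6180 - 5173) = -17455*(-11353) = 198166615)
Y + 287*(-64) = 198166615 + 287*(-64) = 198166615 - 18368 = 198148247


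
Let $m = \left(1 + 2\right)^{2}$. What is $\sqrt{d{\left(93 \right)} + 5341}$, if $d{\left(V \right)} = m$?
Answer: $5 \sqrt{214} \approx 73.144$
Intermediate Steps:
$m = 9$ ($m = 3^{2} = 9$)
$d{\left(V \right)} = 9$
$\sqrt{d{\left(93 \right)} + 5341} = \sqrt{9 + 5341} = \sqrt{5350} = 5 \sqrt{214}$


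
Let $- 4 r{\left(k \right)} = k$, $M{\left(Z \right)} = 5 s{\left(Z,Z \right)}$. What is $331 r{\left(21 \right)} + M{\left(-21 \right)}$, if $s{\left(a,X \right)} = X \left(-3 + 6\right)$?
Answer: $- \frac{8211}{4} \approx -2052.8$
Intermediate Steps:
$s{\left(a,X \right)} = 3 X$ ($s{\left(a,X \right)} = X 3 = 3 X$)
$M{\left(Z \right)} = 15 Z$ ($M{\left(Z \right)} = 5 \cdot 3 Z = 15 Z$)
$r{\left(k \right)} = - \frac{k}{4}$
$331 r{\left(21 \right)} + M{\left(-21 \right)} = 331 \left(\left(- \frac{1}{4}\right) 21\right) + 15 \left(-21\right) = 331 \left(- \frac{21}{4}\right) - 315 = - \frac{6951}{4} - 315 = - \frac{8211}{4}$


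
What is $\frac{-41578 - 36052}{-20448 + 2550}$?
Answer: $\frac{38815}{8949} \approx 4.3374$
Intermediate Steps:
$\frac{-41578 - 36052}{-20448 + 2550} = - \frac{77630}{-17898} = \left(-77630\right) \left(- \frac{1}{17898}\right) = \frac{38815}{8949}$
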